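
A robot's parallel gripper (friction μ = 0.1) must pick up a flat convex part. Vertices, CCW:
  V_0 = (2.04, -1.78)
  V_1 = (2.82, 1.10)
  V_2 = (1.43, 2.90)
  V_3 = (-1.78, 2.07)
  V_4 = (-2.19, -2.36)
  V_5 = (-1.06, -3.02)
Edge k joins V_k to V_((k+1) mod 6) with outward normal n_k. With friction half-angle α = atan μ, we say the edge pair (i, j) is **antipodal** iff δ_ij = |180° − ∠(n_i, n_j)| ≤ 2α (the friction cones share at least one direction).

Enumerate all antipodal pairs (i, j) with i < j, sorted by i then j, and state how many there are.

count = 2; pairs: (0,3), (2,5)

α = atan 0.1 = 5.71°;  2α = 11.42°
n_0 = (+0.9652, -0.2614)
n_1 = (+0.7915, +0.6112)
n_2 = (-0.2503, +0.9682)
n_3 = (-0.9957, +0.0922)
n_4 = (-0.5043, -0.8635)
n_5 = (+0.3714, -0.9285)
  (0,1): δ = 127.17°  ·
  (0,2): δ = 60.35°  ·
  (0,3): δ = 9.87°  ✓
  (0,4): δ = 74.87°  ·
  (0,5): δ = 126.96°  ·
  (1,2): δ = 113.18°  ·
  (1,3): δ = 42.96°  ·
  (1,4): δ = 22.04°  ·
  (1,5): δ = 74.13°  ·
  (2,3): δ = 109.78°  ·
  (2,4): δ = 44.79°  ·
  (2,5): δ = 7.30°  ✓
  (3,4): δ = 115.00°  ·
  (3,5): δ = 62.91°  ·
  (4,5): δ = 127.91°  ·
antipodal pairs: 2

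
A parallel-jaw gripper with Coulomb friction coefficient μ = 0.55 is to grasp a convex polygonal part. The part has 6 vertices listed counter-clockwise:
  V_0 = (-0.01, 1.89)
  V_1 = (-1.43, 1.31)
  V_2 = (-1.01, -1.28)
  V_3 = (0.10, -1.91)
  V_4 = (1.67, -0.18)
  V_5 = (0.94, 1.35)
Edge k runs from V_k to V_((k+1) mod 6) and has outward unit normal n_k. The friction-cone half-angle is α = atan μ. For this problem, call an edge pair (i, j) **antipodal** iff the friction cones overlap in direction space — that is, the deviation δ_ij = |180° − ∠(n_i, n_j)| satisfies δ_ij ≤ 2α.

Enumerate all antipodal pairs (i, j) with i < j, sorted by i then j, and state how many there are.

count = 7; pairs: (0,2), (0,3), (1,3), (1,4), (1,5), (2,4), (2,5)

α = atan 0.55 = 28.81°;  2α = 57.62°
n_0 = (-0.3781, +0.9258)
n_1 = (-0.9871, -0.1601)
n_2 = (-0.4936, -0.8697)
n_3 = (+0.7405, -0.6720)
n_4 = (+0.9025, +0.4306)
n_5 = (+0.4942, +0.8694)
  (0,1): δ = 103.01°  ·
  (0,2): δ = 51.80°  ✓
  (0,3): δ = 25.56°  ✓
  (0,4): δ = 93.29°  ·
  (0,5): δ = 128.17°  ·
  (1,2): δ = 128.79°  ·
  (1,3): δ = 51.44°  ✓
  (1,4): δ = 16.30°  ✓
  (1,5): δ = 51.17°  ✓
  (2,3): δ = 102.65°  ·
  (2,4): δ = 34.92°  ✓
  (2,5): δ = 0.04°  ✓
  (3,4): δ = 112.27°  ·
  (3,5): δ = 77.39°  ·
  (4,5): δ = 145.12°  ·
antipodal pairs: 7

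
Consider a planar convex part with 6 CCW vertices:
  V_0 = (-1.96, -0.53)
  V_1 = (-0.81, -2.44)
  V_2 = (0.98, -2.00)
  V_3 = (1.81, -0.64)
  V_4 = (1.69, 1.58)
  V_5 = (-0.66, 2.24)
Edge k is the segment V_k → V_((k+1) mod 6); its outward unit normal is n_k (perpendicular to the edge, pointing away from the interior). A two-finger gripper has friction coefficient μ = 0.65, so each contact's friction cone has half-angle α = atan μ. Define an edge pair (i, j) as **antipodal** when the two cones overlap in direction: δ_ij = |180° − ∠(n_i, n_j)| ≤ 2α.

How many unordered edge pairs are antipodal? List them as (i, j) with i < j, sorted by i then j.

count = 7; pairs: (0,2), (0,3), (0,4), (1,4), (1,5), (2,5), (3,5)

α = atan 0.65 = 33.02°;  2α = 66.05°
n_0 = (-0.8567, -0.5158)
n_1 = (+0.2387, -0.9711)
n_2 = (+0.8536, -0.5209)
n_3 = (+0.9985, +0.0540)
n_4 = (+0.2704, +0.9628)
n_5 = (-0.9053, +0.4249)
  (0,1): δ = 107.24°  ·
  (0,2): δ = 62.45°  ✓
  (0,3): δ = 27.96°  ✓
  (0,4): δ = 43.26°  ✓
  (0,5): δ = 123.81°  ·
  (1,2): δ = 135.21°  ·
  (1,3): δ = 100.72°  ·
  (1,4): δ = 29.50°  ✓
  (1,5): δ = 51.05°  ✓
  (2,3): δ = 145.51°  ·
  (2,4): δ = 74.29°  ·
  (2,5): δ = 6.25°  ✓
  (3,4): δ = 108.78°  ·
  (3,5): δ = 28.24°  ✓
  (4,5): δ = 99.45°  ·
antipodal pairs: 7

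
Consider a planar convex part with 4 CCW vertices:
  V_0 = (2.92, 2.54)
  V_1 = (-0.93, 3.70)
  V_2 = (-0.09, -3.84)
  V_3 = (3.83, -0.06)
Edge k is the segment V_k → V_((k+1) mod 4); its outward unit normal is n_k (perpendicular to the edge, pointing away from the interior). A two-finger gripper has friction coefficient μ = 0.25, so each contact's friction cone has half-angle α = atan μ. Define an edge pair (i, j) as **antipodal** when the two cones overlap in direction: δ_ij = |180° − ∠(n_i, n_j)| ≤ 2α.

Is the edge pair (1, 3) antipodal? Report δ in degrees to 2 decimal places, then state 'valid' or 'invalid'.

δ = 12.93°, valid

α = atan 0.25 = 14.04°;  2α = 28.07°
edge 1: e_1 = (+0.84, -7.54);  n_1 = (-0.9939, -0.1107)
edge 3: e_3 = (-0.91, +2.60);  n_3 = (+0.9439, +0.3304)
∠(n_1, n_3) = 167.07°
δ = |180° − 167.07°| = 12.93°
12.93° ≤ 2α = 28.07°  →  valid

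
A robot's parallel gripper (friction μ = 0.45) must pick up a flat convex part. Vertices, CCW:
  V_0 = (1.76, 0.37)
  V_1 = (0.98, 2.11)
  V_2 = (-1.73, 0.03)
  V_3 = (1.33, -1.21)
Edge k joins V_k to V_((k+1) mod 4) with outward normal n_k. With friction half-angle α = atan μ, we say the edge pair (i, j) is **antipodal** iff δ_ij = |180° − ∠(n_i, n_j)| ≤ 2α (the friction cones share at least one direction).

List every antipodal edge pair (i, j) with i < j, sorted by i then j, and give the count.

α = atan 0.45 = 24.23°;  2α = 48.46°
n_0 = (+0.9125, +0.4091)
n_1 = (-0.6089, +0.7933)
n_2 = (-0.3756, -0.9268)
n_3 = (+0.9649, -0.2626)
  (0,1): δ = 76.64°  ·
  (0,2): δ = 43.80°  ✓
  (0,3): δ = 140.63°  ·
  (1,2): δ = 59.57°  ·
  (1,3): δ = 37.27°  ✓
  (2,3): δ = 83.17°  ·
antipodal pairs: 2

count = 2; pairs: (0,2), (1,3)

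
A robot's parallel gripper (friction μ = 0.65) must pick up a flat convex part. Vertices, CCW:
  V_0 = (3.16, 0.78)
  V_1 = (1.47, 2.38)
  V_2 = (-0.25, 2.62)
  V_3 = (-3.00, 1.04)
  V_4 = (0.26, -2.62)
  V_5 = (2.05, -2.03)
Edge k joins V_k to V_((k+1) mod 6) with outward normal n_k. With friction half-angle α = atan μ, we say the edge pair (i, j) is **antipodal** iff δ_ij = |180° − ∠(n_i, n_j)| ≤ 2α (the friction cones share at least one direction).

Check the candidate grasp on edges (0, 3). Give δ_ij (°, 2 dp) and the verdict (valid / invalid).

α = atan 0.65 = 33.02°;  2α = 66.05°
edge 0: e_0 = (-1.69, +1.60);  n_0 = (+0.6875, +0.7262)
edge 3: e_3 = (+3.26, -3.66);  n_3 = (-0.7467, -0.6651)
∠(n_0, n_3) = 175.12°
δ = |180° − 175.12°| = 4.88°
4.88° ≤ 2α = 66.05°  →  valid

δ = 4.88°, valid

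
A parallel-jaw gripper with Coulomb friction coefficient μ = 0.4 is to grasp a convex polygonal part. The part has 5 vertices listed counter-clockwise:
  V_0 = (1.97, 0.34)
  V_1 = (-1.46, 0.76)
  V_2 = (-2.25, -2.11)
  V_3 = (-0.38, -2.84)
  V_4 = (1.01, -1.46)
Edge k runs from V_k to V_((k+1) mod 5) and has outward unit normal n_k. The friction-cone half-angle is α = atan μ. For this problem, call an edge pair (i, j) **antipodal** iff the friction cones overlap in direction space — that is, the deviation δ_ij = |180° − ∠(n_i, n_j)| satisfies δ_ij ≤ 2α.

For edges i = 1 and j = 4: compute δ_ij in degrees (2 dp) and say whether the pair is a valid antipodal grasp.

δ = 12.68°, valid

α = atan 0.4 = 21.80°;  2α = 43.60°
edge 1: e_1 = (-0.79, -2.87);  n_1 = (-0.9641, +0.2654)
edge 4: e_4 = (+0.96, +1.80);  n_4 = (+0.8824, -0.4706)
∠(n_1, n_4) = 167.32°
δ = |180° − 167.32°| = 12.68°
12.68° ≤ 2α = 43.60°  →  valid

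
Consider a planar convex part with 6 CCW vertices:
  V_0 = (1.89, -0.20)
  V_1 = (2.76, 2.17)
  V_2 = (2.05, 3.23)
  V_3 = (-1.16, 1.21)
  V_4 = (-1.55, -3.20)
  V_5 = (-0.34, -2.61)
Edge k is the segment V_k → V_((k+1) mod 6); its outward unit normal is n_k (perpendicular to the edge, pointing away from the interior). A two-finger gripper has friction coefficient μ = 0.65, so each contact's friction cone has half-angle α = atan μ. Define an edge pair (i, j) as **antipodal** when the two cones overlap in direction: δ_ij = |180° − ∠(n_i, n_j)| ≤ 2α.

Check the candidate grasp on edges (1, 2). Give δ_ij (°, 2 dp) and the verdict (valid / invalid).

δ = 91.63°, invalid

α = atan 0.65 = 33.02°;  2α = 66.05°
edge 1: e_1 = (-0.71, +1.06);  n_1 = (+0.8308, +0.5565)
edge 2: e_2 = (-3.21, -2.02);  n_2 = (-0.5326, +0.8464)
∠(n_1, n_2) = 88.37°
δ = |180° − 88.37°| = 91.63°
91.63° > 2α = 66.05°  →  invalid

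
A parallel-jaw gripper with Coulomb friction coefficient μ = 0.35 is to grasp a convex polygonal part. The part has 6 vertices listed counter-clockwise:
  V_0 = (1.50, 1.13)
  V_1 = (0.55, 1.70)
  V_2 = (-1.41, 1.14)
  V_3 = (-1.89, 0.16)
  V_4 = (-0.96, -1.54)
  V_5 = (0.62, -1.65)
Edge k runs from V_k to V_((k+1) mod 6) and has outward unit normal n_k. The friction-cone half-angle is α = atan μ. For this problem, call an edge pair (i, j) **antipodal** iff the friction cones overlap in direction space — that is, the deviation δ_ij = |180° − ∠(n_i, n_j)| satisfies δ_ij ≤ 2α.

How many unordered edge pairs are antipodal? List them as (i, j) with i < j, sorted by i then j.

α = atan 0.35 = 19.29°;  2α = 38.58°
n_0 = (+0.5145, +0.8575)
n_1 = (-0.2747, +0.9615)
n_2 = (-0.8981, +0.4399)
n_3 = (-0.8773, -0.4799)
n_4 = (-0.0695, -0.9976)
n_5 = (+0.9534, -0.3018)
  (0,1): δ = 133.09°  ·
  (0,2): δ = 85.13°  ·
  (0,3): δ = 30.35°  ✓
  (0,4): δ = 26.98°  ✓
  (0,5): δ = 103.40°  ·
  (1,2): δ = 132.04°  ·
  (1,3): δ = 77.26°  ·
  (1,4): δ = 19.93°  ✓
  (1,5): δ = 56.49°  ·
  (2,3): δ = 125.22°  ·
  (2,4): δ = 67.89°  ·
  (2,5): δ = 8.53°  ✓
  (3,4): δ = 122.66°  ·
  (3,5): δ = 46.25°  ·
  (4,5): δ = 103.58°  ·
antipodal pairs: 4

count = 4; pairs: (0,3), (0,4), (1,4), (2,5)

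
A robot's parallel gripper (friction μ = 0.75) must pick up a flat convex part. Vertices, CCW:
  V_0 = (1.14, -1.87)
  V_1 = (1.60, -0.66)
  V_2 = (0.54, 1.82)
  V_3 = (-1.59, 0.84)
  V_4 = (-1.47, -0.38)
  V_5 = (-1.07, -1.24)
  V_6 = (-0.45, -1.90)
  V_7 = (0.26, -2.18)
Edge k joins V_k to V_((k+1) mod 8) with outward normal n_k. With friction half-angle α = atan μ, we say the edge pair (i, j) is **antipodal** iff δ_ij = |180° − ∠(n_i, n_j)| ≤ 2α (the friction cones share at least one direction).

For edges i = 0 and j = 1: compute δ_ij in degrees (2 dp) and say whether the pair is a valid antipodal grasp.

α = atan 0.75 = 36.87°;  2α = 73.74°
edge 0: e_0 = (+0.46, +1.21);  n_0 = (+0.9347, -0.3554)
edge 1: e_1 = (-1.06, +2.48);  n_1 = (+0.9195, +0.3930)
∠(n_0, n_1) = 43.96°
δ = |180° − 43.96°| = 136.04°
136.04° > 2α = 73.74°  →  invalid

δ = 136.04°, invalid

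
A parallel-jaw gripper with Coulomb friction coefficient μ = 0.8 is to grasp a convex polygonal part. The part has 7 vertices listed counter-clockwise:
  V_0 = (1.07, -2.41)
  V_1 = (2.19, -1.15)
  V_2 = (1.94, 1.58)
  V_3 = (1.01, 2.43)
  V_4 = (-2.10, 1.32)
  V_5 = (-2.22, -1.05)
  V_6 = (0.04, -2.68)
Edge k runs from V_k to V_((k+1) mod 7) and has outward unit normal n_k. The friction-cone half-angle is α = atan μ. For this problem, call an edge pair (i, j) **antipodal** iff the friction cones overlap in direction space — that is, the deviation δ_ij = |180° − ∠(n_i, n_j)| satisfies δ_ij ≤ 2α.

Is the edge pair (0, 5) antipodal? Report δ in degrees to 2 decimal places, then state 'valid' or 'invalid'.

δ = 95.83°, invalid

α = atan 0.8 = 38.66°;  2α = 77.32°
edge 0: e_0 = (+1.12, +1.26);  n_0 = (+0.7474, -0.6644)
edge 5: e_5 = (+2.26, -1.63);  n_5 = (-0.5850, -0.8111)
∠(n_0, n_5) = 84.17°
δ = |180° − 84.17°| = 95.83°
95.83° > 2α = 77.32°  →  invalid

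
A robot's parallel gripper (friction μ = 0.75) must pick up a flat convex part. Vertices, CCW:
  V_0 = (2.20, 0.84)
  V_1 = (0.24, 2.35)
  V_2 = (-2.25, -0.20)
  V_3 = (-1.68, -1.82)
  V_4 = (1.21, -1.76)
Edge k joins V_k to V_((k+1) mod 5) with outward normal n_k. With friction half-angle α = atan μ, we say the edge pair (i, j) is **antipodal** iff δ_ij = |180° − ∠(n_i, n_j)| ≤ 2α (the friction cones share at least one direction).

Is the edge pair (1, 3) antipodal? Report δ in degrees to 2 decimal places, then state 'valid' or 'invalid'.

δ = 44.49°, valid

α = atan 0.75 = 36.87°;  2α = 73.74°
edge 1: e_1 = (-2.49, -2.55);  n_1 = (-0.7155, +0.6986)
edge 3: e_3 = (+2.89, +0.06);  n_3 = (+0.0208, -0.9998)
∠(n_1, n_3) = 135.51°
δ = |180° − 135.51°| = 44.49°
44.49° ≤ 2α = 73.74°  →  valid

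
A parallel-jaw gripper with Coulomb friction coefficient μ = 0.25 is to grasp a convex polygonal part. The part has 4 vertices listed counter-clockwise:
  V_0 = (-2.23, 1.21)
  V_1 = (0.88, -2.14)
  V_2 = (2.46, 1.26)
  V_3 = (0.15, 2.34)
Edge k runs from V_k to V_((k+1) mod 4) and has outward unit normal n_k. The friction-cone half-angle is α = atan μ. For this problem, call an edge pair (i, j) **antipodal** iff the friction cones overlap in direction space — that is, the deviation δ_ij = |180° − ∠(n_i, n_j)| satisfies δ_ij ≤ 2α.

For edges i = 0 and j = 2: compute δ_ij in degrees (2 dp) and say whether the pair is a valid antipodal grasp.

δ = 22.07°, valid

α = atan 0.25 = 14.04°;  2α = 28.07°
edge 0: e_0 = (+3.11, -3.35);  n_0 = (-0.7329, -0.6804)
edge 2: e_2 = (-2.31, +1.08);  n_2 = (+0.4235, +0.9059)
∠(n_0, n_2) = 157.93°
δ = |180° − 157.93°| = 22.07°
22.07° ≤ 2α = 28.07°  →  valid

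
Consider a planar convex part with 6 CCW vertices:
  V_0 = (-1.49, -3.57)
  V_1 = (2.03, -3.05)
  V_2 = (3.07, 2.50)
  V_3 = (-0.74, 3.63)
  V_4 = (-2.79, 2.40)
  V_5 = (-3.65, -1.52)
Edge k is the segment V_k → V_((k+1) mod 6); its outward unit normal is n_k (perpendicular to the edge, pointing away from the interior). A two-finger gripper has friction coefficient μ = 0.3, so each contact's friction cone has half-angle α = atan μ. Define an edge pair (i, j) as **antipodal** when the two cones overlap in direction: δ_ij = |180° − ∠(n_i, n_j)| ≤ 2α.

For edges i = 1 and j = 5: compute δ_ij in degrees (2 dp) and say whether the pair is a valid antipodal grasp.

δ = 57.11°, invalid

α = atan 0.3 = 16.70°;  2α = 33.40°
edge 1: e_1 = (+1.04, +5.55);  n_1 = (+0.9829, -0.1842)
edge 5: e_5 = (+2.16, -2.05);  n_5 = (-0.6884, -0.7253)
∠(n_1, n_5) = 122.89°
δ = |180° − 122.89°| = 57.11°
57.11° > 2α = 33.40°  →  invalid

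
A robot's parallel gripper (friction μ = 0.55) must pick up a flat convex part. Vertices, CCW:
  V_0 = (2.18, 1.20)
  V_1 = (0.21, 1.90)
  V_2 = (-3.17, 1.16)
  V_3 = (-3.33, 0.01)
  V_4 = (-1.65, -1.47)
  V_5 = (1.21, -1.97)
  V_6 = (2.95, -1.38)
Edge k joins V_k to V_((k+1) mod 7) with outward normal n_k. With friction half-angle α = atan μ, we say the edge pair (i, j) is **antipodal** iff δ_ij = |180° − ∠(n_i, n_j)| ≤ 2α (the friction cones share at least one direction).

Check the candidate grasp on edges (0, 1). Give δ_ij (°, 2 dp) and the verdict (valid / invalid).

α = atan 0.55 = 28.81°;  2α = 57.62°
edge 0: e_0 = (-1.97, +0.70);  n_0 = (+0.3348, +0.9423)
edge 1: e_1 = (-3.38, -0.74);  n_1 = (-0.2139, +0.9769)
∠(n_0, n_1) = 31.91°
δ = |180° − 31.91°| = 148.09°
148.09° > 2α = 57.62°  →  invalid

δ = 148.09°, invalid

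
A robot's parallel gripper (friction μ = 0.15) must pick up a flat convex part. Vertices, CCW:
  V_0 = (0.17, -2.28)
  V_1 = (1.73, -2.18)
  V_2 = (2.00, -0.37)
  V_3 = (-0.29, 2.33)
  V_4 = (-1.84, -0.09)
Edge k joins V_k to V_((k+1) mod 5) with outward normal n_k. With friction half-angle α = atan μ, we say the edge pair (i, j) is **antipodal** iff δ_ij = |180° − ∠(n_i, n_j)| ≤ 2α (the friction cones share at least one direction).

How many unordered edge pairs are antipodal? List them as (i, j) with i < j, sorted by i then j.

α = atan 0.15 = 8.53°;  2α = 17.06°
n_0 = (+0.0640, -0.9980)
n_1 = (+0.9891, -0.1475)
n_2 = (+0.7626, +0.6468)
n_3 = (-0.8421, +0.5393)
n_4 = (-0.7367, -0.6762)
  (0,1): δ = 102.15°  ·
  (0,2): δ = 53.36°  ·
  (0,3): δ = 53.69°  ·
  (0,4): δ = 128.88°  ·
  (1,2): δ = 131.21°  ·
  (1,3): δ = 24.16°  ·
  (1,4): δ = 51.03°  ·
  (2,3): δ = 72.94°  ·
  (2,4): δ = 2.24°  ✓
  (3,4): δ = 104.81°  ·
antipodal pairs: 1

count = 1; pairs: (2,4)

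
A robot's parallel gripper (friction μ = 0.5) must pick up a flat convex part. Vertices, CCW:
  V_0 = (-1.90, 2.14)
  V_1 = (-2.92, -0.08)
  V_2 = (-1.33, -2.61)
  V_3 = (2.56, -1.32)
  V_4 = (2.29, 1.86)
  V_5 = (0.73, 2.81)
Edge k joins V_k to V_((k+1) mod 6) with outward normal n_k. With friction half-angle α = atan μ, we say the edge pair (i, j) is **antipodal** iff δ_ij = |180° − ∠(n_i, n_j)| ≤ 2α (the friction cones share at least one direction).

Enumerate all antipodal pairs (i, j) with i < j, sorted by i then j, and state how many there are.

count = 6; pairs: (0,2), (0,3), (1,3), (1,4), (2,4), (2,5)

α = atan 0.5 = 26.57°;  2α = 53.13°
n_0 = (-0.9087, +0.4175)
n_1 = (-0.8467, -0.5321)
n_2 = (+0.3148, -0.9492)
n_3 = (+0.9964, +0.0846)
n_4 = (+0.5201, +0.8541)
n_5 = (-0.2469, +0.9690)
  (0,1): δ = 123.18°  ·
  (0,2): δ = 46.98°  ✓
  (0,3): δ = 29.53°  ✓
  (0,4): δ = 83.34°  ·
  (0,5): δ = 128.97°  ·
  (1,2): δ = 103.80°  ·
  (1,3): δ = 27.29°  ✓
  (1,4): δ = 26.51°  ✓
  (1,5): δ = 72.14°  ·
  (2,3): δ = 103.49°  ·
  (2,4): δ = 49.69°  ✓
  (2,5): δ = 4.05°  ✓
  (3,4): δ = 126.19°  ·
  (3,5): δ = 80.56°  ·
  (4,5): δ = 134.37°  ·
antipodal pairs: 6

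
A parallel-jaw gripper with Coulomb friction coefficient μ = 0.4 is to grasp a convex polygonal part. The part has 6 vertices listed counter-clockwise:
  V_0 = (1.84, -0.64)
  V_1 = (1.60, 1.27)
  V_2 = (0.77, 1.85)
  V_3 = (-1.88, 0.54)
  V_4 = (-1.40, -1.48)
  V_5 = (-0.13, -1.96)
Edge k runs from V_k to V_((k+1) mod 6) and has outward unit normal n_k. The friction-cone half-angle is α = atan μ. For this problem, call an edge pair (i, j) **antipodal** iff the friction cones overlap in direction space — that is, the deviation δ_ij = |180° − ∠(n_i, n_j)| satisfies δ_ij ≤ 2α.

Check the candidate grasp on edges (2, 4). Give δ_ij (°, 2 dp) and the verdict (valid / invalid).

δ = 47.01°, invalid

α = atan 0.4 = 21.80°;  2α = 43.60°
edge 2: e_2 = (-2.65, -1.31);  n_2 = (-0.4431, +0.8964)
edge 4: e_4 = (+1.27, -0.48);  n_4 = (-0.3535, -0.9354)
∠(n_2, n_4) = 132.99°
δ = |180° − 132.99°| = 47.01°
47.01° > 2α = 43.60°  →  invalid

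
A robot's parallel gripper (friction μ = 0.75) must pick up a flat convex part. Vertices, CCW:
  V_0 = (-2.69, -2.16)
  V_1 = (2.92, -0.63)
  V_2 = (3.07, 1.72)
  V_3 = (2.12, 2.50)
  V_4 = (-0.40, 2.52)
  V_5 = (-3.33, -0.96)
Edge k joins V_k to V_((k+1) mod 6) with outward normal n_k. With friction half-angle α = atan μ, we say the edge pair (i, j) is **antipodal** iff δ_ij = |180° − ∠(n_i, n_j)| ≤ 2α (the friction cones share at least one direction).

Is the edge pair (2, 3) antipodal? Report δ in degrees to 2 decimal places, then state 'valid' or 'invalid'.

δ = 141.07°, invalid

α = atan 0.75 = 36.87°;  2α = 73.74°
edge 2: e_2 = (-0.95, +0.78);  n_2 = (+0.6346, +0.7729)
edge 3: e_3 = (-2.52, +0.02);  n_3 = (+0.0079, +1.0000)
∠(n_2, n_3) = 38.93°
δ = |180° − 38.93°| = 141.07°
141.07° > 2α = 73.74°  →  invalid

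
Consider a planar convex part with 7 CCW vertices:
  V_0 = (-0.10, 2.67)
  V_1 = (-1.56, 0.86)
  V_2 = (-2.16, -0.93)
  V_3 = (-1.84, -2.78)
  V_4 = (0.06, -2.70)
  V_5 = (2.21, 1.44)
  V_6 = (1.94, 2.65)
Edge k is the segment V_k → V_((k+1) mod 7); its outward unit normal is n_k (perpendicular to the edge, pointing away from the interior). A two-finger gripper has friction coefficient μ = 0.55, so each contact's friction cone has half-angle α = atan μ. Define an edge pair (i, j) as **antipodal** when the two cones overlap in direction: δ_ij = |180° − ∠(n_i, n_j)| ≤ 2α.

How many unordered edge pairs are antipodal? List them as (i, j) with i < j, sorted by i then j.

count = 8; pairs: (0,3), (0,4), (0,5), (1,4), (1,5), (2,4), (2,5), (3,6)

α = atan 0.55 = 28.81°;  2α = 57.62°
n_0 = (-0.7783, +0.6278)
n_1 = (-0.9482, +0.3178)
n_2 = (-0.9854, -0.1704)
n_3 = (+0.0421, -0.9991)
n_4 = (+0.8875, -0.4609)
n_5 = (+0.9760, +0.2178)
n_6 = (+0.0098, +1.0000)
  (0,1): δ = 159.64°  ·
  (0,2): δ = 131.30°  ·
  (0,3): δ = 48.70°  ✓
  (0,4): δ = 11.45°  ✓
  (0,5): δ = 51.47°  ✓
  (0,6): δ = 128.33°  ·
  (1,2): δ = 151.66°  ·
  (1,3): δ = 69.06°  ·
  (1,4): δ = 8.91°  ✓
  (1,5): δ = 31.11°  ✓
  (1,6): δ = 107.97°  ·
  (2,3): δ = 97.40°  ·
  (2,4): δ = 37.26°  ✓
  (2,5): δ = 2.77°  ✓
  (2,6): δ = 79.62°  ·
  (3,4): δ = 119.85°  ·
  (3,5): δ = 79.83°  ·
  (3,6): δ = 2.97°  ✓
  (4,5): δ = 139.98°  ·
  (4,6): δ = 63.12°  ·
  (5,6): δ = 103.14°  ·
antipodal pairs: 8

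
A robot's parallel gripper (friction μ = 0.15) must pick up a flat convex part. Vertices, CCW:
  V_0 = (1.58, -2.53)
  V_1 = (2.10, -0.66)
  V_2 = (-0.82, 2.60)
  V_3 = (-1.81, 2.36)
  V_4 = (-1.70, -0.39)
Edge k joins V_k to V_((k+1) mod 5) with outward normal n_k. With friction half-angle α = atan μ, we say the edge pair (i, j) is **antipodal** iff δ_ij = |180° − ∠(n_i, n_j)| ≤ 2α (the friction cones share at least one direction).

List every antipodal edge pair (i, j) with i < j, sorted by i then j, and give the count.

α = atan 0.15 = 8.53°;  2α = 17.06°
n_0 = (+0.9634, -0.2679)
n_1 = (+0.7449, +0.6672)
n_2 = (-0.2356, +0.9719)
n_3 = (-0.9992, -0.0400)
n_4 = (-0.5464, -0.8375)
  (0,1): δ = 122.61°  ·
  (0,2): δ = 60.83°  ·
  (0,3): δ = 17.83°  ·
  (0,4): δ = 72.42°  ·
  (1,2): δ = 118.22°  ·
  (1,3): δ = 39.56°  ·
  (1,4): δ = 15.03°  ✓
  (2,3): δ = 101.34°  ·
  (2,4): δ = 46.75°  ·
  (3,4): δ = 125.41°  ·
antipodal pairs: 1

count = 1; pairs: (1,4)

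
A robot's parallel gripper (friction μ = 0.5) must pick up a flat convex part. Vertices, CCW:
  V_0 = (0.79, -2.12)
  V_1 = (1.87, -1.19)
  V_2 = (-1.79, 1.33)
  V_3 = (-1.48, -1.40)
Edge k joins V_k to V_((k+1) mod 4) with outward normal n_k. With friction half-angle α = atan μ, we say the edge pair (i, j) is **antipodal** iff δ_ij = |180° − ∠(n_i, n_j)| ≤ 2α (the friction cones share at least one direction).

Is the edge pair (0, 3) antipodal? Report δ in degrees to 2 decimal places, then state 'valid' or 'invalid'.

δ = 121.67°, invalid

α = atan 0.5 = 26.57°;  2α = 53.13°
edge 0: e_0 = (+1.08, +0.93);  n_0 = (+0.6525, -0.7578)
edge 3: e_3 = (+2.27, -0.72);  n_3 = (-0.3023, -0.9532)
∠(n_0, n_3) = 58.33°
δ = |180° − 58.33°| = 121.67°
121.67° > 2α = 53.13°  →  invalid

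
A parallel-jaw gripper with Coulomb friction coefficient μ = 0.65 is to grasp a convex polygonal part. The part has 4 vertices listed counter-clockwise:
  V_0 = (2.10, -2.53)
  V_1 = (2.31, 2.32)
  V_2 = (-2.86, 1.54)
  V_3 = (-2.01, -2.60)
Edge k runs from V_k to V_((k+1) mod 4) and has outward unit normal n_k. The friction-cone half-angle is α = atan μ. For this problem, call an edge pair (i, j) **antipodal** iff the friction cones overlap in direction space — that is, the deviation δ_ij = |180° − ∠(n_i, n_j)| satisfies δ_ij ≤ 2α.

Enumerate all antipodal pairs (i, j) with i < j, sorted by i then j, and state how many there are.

count = 2; pairs: (0,2), (1,3)

α = atan 0.65 = 33.02°;  2α = 66.05°
n_0 = (+0.9991, -0.0433)
n_1 = (-0.1492, +0.9888)
n_2 = (-0.9796, -0.2011)
n_3 = (+0.0170, -0.9999)
  (0,1): δ = 78.94°  ·
  (0,2): δ = 14.08°  ✓
  (0,3): δ = 93.46°  ·
  (1,2): δ = 86.98°  ·
  (1,3): δ = 7.60°  ✓
  (2,3): δ = 100.63°  ·
antipodal pairs: 2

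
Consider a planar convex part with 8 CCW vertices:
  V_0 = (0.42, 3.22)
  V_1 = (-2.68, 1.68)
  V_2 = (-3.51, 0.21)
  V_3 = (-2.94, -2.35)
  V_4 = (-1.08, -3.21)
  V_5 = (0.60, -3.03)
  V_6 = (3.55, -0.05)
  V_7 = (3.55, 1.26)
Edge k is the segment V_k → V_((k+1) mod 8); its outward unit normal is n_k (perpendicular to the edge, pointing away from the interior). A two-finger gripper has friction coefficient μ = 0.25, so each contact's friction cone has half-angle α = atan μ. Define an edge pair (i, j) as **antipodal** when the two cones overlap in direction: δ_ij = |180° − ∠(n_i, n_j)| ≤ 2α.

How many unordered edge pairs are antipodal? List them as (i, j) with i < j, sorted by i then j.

α = atan 0.25 = 14.04°;  2α = 28.07°
n_0 = (-0.4449, +0.8956)
n_1 = (-0.8708, +0.4917)
n_2 = (-0.9761, -0.2173)
n_3 = (-0.4197, -0.9077)
n_4 = (+0.1065, -0.9943)
n_5 = (+0.7107, -0.7035)
n_6 = (+1.0000, -0.0000)
n_7 = (+0.5307, +0.8475)
  (0,1): δ = 145.87°  ·
  (0,2): δ = 103.86°  ·
  (0,3): δ = 51.23°  ·
  (0,4): δ = 20.30°  ✓
  (0,5): δ = 18.87°  ✓
  (0,6): δ = 63.58°  ·
  (0,7): δ = 121.53°  ·
  (1,2): δ = 138.00°  ·
  (1,3): δ = 85.36°  ·
  (1,4): δ = 54.43°  ·
  (1,5): δ = 15.26°  ✓
  (1,6): δ = 29.45°  ·
  (1,7): δ = 87.40°  ·
  (2,3): δ = 127.37°  ·
  (2,4): δ = 96.44°  ·
  (2,5): δ = 57.26°  ·
  (2,6): δ = 12.55°  ✓
  (2,7): δ = 45.39°  ·
  (3,4): δ = 149.07°  ·
  (3,5): δ = 109.90°  ·
  (3,6): δ = 65.19°  ·
  (3,7): δ = 7.24°  ✓
  (4,5): δ = 140.83°  ·
  (4,6): δ = 96.12°  ·
  (4,7): δ = 38.17°  ·
  (5,6): δ = 135.29°  ·
  (5,7): δ = 77.34°  ·
  (6,7): δ = 122.05°  ·
antipodal pairs: 5

count = 5; pairs: (0,4), (0,5), (1,5), (2,6), (3,7)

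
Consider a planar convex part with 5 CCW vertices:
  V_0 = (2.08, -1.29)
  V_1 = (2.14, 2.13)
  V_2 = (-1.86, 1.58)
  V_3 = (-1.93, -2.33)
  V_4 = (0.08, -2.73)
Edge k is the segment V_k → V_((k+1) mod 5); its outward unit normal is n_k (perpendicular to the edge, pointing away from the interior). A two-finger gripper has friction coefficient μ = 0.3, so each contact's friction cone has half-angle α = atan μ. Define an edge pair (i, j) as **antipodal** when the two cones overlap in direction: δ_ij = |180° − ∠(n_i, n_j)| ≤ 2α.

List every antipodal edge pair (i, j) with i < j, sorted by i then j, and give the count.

count = 3; pairs: (0,2), (1,3), (1,4)

α = atan 0.3 = 16.70°;  2α = 33.40°
n_0 = (+0.9998, -0.0175)
n_1 = (-0.1362, +0.9907)
n_2 = (-0.9998, +0.0179)
n_3 = (-0.1952, -0.9808)
n_4 = (+0.5843, -0.8115)
  (0,1): δ = 81.17°  ·
  (0,2): δ = 0.02°  ✓
  (0,3): δ = 79.75°  ·
  (0,4): δ = 126.76°  ·
  (1,2): δ = 98.85°  ·
  (1,3): δ = 19.08°  ✓
  (1,4): δ = 27.92°  ✓
  (2,3): δ = 100.23°  ·
  (2,4): δ = 53.22°  ·
  (3,4): δ = 132.99°  ·
antipodal pairs: 3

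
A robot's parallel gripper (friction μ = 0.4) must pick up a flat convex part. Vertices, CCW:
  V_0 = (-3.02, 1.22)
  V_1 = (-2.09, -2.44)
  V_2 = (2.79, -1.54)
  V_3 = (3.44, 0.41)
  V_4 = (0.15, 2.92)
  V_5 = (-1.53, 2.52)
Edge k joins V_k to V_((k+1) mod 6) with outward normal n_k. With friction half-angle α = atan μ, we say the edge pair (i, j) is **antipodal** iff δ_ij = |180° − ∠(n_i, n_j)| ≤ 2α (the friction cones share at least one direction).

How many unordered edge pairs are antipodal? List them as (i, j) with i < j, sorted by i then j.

count = 5; pairs: (0,2), (0,3), (1,4), (1,5), (2,5)

α = atan 0.4 = 21.80°;  2α = 43.60°
n_0 = (-0.9692, -0.2463)
n_1 = (+0.1814, -0.9834)
n_2 = (+0.9487, -0.3162)
n_3 = (+0.6066, +0.7950)
n_4 = (-0.2316, +0.9728)
n_5 = (-0.6574, +0.7535)
  (0,1): δ = 93.81°  ·
  (0,2): δ = 32.69°  ✓
  (0,3): δ = 38.40°  ✓
  (0,4): δ = 89.14°  ·
  (0,5): δ = 116.85°  ·
  (1,2): δ = 118.88°  ·
  (1,3): δ = 47.79°  ·
  (1,4): δ = 2.94°  ✓
  (1,5): δ = 30.65°  ✓
  (2,3): δ = 108.91°  ·
  (2,4): δ = 58.17°  ·
  (2,5): δ = 30.46°  ✓
  (3,4): δ = 129.27°  ·
  (3,5): δ = 101.56°  ·
  (4,5): δ = 152.29°  ·
antipodal pairs: 5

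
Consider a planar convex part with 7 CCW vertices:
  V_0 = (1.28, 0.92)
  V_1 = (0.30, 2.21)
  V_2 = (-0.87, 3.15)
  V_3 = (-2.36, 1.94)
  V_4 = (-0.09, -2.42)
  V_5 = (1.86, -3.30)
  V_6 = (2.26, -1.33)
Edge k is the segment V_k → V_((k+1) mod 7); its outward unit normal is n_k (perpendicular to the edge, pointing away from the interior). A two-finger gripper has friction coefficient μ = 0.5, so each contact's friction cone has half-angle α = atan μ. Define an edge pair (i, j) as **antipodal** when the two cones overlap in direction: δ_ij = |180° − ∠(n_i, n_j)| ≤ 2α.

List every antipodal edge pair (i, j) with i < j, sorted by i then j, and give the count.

α = atan 0.5 = 26.57°;  2α = 53.13°
n_0 = (+0.7963, +0.6049)
n_1 = (+0.6263, +0.7796)
n_2 = (-0.6304, +0.7763)
n_3 = (-0.8870, -0.4618)
n_4 = (-0.4113, -0.9115)
n_5 = (+0.9800, -0.1990)
n_6 = (+0.9168, +0.3993)
  (0,1): δ = 166.00°  ·
  (0,2): δ = 88.14°  ·
  (0,3): δ = 9.72°  ✓
  (0,4): δ = 28.49°  ✓
  (0,5): δ = 131.30°  ·
  (0,6): δ = 166.31°  ·
  (1,2): δ = 102.14°  ·
  (1,3): δ = 23.72°  ✓
  (1,4): δ = 14.49°  ✓
  (1,5): δ = 117.30°  ·
  (1,6): δ = 152.31°  ·
  (2,3): δ = 101.58°  ·
  (2,4): δ = 63.37°  ·
  (2,5): δ = 39.44°  ✓
  (2,6): δ = 74.46°  ·
  (3,4): δ = 141.79°  ·
  (3,5): δ = 38.98°  ✓
  (3,6): δ = 3.97°  ✓
  (4,5): δ = 77.19°  ·
  (4,6): δ = 42.18°  ✓
  (5,6): δ = 144.99°  ·
antipodal pairs: 8

count = 8; pairs: (0,3), (0,4), (1,3), (1,4), (2,5), (3,5), (3,6), (4,6)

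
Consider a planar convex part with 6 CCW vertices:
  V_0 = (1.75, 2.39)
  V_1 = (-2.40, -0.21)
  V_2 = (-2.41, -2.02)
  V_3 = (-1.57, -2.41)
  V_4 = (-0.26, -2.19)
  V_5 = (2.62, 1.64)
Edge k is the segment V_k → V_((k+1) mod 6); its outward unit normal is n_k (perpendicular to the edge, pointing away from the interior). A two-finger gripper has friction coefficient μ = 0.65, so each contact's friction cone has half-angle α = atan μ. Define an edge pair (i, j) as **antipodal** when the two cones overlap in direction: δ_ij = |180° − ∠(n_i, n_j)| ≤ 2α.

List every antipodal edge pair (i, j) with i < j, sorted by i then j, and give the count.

α = atan 0.65 = 33.02°;  2α = 66.05°
n_0 = (-0.5309, +0.8474)
n_1 = (-1.0000, +0.0055)
n_2 = (-0.4211, -0.9070)
n_3 = (+0.1656, -0.9862)
n_4 = (+0.7992, -0.6010)
n_5 = (+0.6529, +0.7574)
  (0,1): δ = 122.38°  ·
  (0,2): δ = 56.97°  ✓
  (0,3): δ = 22.53°  ✓
  (0,4): δ = 20.99°  ✓
  (0,5): δ = 107.17°  ·
  (1,2): δ = 114.59°  ·
  (1,3): δ = 80.15°  ·
  (1,4): δ = 36.63°  ✓
  (1,5): δ = 49.55°  ✓
  (2,3): δ = 145.56°  ·
  (2,4): δ = 102.04°  ·
  (2,5): δ = 15.86°  ✓
  (3,4): δ = 136.47°  ·
  (3,5): δ = 50.30°  ✓
  (4,5): δ = 93.82°  ·
antipodal pairs: 7

count = 7; pairs: (0,2), (0,3), (0,4), (1,4), (1,5), (2,5), (3,5)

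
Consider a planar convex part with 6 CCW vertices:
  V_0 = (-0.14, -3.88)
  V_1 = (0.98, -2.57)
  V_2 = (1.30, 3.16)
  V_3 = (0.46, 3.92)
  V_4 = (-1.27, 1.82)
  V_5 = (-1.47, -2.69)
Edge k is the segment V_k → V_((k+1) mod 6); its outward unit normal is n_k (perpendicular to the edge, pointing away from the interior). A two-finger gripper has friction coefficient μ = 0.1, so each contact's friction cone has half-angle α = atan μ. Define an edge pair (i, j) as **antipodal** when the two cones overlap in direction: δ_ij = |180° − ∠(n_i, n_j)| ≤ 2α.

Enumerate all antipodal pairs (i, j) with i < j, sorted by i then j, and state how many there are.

count = 3; pairs: (0,3), (1,4), (2,5)

α = atan 0.1 = 5.71°;  2α = 11.42°
n_0 = (+0.7601, -0.6498)
n_1 = (+0.9984, -0.0558)
n_2 = (+0.6709, +0.7415)
n_3 = (-0.7718, +0.6358)
n_4 = (-0.9990, +0.0443)
n_5 = (-0.6668, -0.7452)
  (0,1): δ = 142.67°  ·
  (0,2): δ = 91.61°  ·
  (0,3): δ = 1.05°  ✓
  (0,4): δ = 37.99°  ·
  (0,5): δ = 88.71°  ·
  (1,2): δ = 128.94°  ·
  (1,3): δ = 36.29°  ·
  (1,4): δ = 0.66°  ✓
  (1,5): δ = 51.38°  ·
  (2,3): δ = 87.34°  ·
  (2,4): δ = 50.40°  ·
  (2,5): δ = 0.32°  ✓
  (3,4): δ = 143.06°  ·
  (3,5): δ = 92.34°  ·
  (4,5): δ = 129.28°  ·
antipodal pairs: 3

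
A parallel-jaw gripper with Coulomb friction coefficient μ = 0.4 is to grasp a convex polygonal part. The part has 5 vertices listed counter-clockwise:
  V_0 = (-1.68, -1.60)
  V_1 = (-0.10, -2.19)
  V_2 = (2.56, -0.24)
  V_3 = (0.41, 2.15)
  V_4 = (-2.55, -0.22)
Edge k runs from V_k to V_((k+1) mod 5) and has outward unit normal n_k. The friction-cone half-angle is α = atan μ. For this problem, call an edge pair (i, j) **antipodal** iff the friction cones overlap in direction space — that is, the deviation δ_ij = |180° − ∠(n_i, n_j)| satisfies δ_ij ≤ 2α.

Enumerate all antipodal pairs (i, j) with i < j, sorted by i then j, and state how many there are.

α = atan 0.4 = 21.80°;  2α = 43.60°
n_0 = (-0.3498, -0.9368)
n_1 = (+0.5912, -0.8065)
n_2 = (+0.7434, +0.6688)
n_3 = (-0.6250, +0.7806)
n_4 = (-0.8459, -0.5333)
  (0,1): δ = 123.28°  ·
  (0,2): δ = 27.55°  ✓
  (0,3): δ = 59.16°  ·
  (0,4): δ = 142.71°  ·
  (1,2): δ = 84.27°  ·
  (1,3): δ = 2.44°  ✓
  (1,4): δ = 85.98°  ·
  (2,3): δ = 93.29°  ·
  (2,4): δ = 9.75°  ✓
  (3,4): δ = 96.45°  ·
antipodal pairs: 3

count = 3; pairs: (0,2), (1,3), (2,4)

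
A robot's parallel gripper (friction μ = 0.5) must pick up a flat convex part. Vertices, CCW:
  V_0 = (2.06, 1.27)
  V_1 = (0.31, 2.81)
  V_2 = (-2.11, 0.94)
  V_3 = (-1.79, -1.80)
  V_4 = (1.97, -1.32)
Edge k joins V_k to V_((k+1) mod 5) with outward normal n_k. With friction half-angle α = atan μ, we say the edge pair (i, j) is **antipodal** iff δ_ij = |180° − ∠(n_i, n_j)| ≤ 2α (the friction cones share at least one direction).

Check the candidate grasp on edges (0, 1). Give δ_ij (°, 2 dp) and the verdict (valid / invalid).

α = atan 0.5 = 26.57°;  2α = 53.13°
edge 0: e_0 = (-1.75, +1.54);  n_0 = (+0.6606, +0.7507)
edge 1: e_1 = (-2.42, -1.87);  n_1 = (-0.6114, +0.7913)
∠(n_0, n_1) = 79.04°
δ = |180° − 79.04°| = 100.96°
100.96° > 2α = 53.13°  →  invalid

δ = 100.96°, invalid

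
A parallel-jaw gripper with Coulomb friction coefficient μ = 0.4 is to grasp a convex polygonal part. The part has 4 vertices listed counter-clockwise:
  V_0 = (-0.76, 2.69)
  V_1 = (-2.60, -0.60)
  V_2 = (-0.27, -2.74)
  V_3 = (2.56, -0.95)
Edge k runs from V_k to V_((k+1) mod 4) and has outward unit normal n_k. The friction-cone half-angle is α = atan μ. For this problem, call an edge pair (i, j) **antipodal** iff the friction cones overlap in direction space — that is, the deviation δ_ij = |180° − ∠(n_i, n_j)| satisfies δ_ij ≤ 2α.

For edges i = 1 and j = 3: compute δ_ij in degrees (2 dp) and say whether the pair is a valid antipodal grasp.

α = atan 0.4 = 21.80°;  2α = 43.60°
edge 1: e_1 = (+2.33, -2.14);  n_1 = (-0.6764, -0.7365)
edge 3: e_3 = (-3.32, +3.64);  n_3 = (+0.7388, +0.6739)
∠(n_1, n_3) = 174.93°
δ = |180° − 174.93°| = 5.07°
5.07° ≤ 2α = 43.60°  →  valid

δ = 5.07°, valid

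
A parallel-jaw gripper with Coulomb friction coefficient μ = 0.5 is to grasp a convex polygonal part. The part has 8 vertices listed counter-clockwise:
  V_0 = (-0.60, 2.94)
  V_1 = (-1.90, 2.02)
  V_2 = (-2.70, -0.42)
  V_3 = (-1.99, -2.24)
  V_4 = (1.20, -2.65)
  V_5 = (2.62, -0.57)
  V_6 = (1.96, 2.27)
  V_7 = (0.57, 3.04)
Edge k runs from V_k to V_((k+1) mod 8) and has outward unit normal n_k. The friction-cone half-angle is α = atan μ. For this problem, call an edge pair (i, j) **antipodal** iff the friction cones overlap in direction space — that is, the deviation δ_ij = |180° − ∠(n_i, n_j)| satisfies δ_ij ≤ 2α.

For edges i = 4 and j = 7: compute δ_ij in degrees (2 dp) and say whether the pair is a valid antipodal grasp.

α = atan 0.5 = 26.57°;  2α = 53.13°
edge 4: e_4 = (+1.42, +2.08);  n_4 = (+0.8259, -0.5638)
edge 7: e_7 = (-1.17, -0.10);  n_7 = (-0.0852, +0.9964)
∠(n_4, n_7) = 129.21°
δ = |180° − 129.21°| = 50.79°
50.79° ≤ 2α = 53.13°  →  valid

δ = 50.79°, valid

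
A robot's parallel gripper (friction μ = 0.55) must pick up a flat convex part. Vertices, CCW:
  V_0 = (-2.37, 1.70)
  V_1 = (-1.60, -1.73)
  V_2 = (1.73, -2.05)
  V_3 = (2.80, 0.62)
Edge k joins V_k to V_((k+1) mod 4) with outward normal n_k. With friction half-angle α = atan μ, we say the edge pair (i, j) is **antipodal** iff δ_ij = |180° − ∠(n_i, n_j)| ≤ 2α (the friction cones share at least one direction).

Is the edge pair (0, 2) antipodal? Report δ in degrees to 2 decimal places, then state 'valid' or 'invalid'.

δ = 34.49°, valid

α = atan 0.55 = 28.81°;  2α = 57.62°
edge 0: e_0 = (+0.77, -3.43);  n_0 = (-0.9757, -0.2190)
edge 2: e_2 = (+1.07, +2.67);  n_2 = (+0.9282, -0.3720)
∠(n_0, n_2) = 145.51°
δ = |180° − 145.51°| = 34.49°
34.49° ≤ 2α = 57.62°  →  valid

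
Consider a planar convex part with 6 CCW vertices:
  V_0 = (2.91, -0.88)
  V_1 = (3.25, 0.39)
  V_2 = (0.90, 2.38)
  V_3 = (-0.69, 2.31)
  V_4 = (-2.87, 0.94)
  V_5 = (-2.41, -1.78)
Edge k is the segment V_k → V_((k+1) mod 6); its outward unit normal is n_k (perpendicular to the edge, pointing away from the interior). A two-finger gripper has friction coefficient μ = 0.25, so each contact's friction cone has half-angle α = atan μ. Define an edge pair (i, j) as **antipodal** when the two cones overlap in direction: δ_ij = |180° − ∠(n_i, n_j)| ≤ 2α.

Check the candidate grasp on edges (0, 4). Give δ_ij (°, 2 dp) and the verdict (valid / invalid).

α = atan 0.25 = 14.04°;  2α = 28.07°
edge 0: e_0 = (+0.34, +1.27);  n_0 = (+0.9660, -0.2586)
edge 4: e_4 = (+0.46, -2.72);  n_4 = (-0.9860, -0.1667)
∠(n_0, n_4) = 155.41°
δ = |180° − 155.41°| = 24.59°
24.59° ≤ 2α = 28.07°  →  valid

δ = 24.59°, valid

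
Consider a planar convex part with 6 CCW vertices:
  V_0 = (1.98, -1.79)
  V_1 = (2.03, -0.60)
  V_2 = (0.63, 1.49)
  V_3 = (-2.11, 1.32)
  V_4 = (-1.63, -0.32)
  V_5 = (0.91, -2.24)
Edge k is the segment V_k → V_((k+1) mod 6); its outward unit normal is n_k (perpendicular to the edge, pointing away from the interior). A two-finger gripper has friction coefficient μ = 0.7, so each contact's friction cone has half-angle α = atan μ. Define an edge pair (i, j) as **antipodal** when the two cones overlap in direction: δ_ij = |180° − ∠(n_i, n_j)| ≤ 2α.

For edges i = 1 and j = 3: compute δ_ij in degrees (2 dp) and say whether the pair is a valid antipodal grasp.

δ = 17.50°, valid

α = atan 0.7 = 34.99°;  2α = 69.98°
edge 1: e_1 = (-1.40, +2.09);  n_1 = (+0.8308, +0.5565)
edge 3: e_3 = (+0.48, -1.64);  n_3 = (-0.9597, -0.2809)
∠(n_1, n_3) = 162.50°
δ = |180° − 162.50°| = 17.50°
17.50° ≤ 2α = 69.98°  →  valid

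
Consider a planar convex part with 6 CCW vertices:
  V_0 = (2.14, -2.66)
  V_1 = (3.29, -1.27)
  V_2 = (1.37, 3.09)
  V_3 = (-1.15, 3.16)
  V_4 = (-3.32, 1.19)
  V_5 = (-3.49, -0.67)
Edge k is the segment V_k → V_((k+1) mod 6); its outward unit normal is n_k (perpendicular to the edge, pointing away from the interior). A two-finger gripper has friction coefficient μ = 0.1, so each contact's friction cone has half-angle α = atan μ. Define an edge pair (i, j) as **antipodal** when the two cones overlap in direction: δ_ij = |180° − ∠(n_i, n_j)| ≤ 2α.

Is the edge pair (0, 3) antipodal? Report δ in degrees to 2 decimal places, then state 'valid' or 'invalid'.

δ = 8.16°, valid

α = atan 0.1 = 5.71°;  2α = 11.42°
edge 0: e_0 = (+1.15, +1.39);  n_0 = (+0.7705, -0.6375)
edge 3: e_3 = (-2.17, -1.97);  n_3 = (-0.6722, +0.7404)
∠(n_0, n_3) = 171.84°
δ = |180° − 171.84°| = 8.16°
8.16° ≤ 2α = 11.42°  →  valid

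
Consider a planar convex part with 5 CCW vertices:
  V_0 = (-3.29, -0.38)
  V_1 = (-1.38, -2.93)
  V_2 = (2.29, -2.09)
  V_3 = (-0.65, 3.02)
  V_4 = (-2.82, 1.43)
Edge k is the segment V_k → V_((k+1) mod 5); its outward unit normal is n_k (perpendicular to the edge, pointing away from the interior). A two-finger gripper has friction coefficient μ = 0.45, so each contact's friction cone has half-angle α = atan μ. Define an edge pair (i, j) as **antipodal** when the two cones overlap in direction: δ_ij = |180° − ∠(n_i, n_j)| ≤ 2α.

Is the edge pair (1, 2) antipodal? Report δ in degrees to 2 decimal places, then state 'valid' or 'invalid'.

α = atan 0.45 = 24.23°;  2α = 48.46°
edge 1: e_1 = (+3.67, +0.84);  n_1 = (+0.2231, -0.9748)
edge 2: e_2 = (-2.94, +5.11);  n_2 = (+0.8668, +0.4987)
∠(n_1, n_2) = 107.02°
δ = |180° − 107.02°| = 72.98°
72.98° > 2α = 48.46°  →  invalid

δ = 72.98°, invalid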